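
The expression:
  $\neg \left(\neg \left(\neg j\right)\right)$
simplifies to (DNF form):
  $\neg j$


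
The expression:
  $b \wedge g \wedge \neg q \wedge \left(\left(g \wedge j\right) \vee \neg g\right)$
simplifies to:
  $b \wedge g \wedge j \wedge \neg q$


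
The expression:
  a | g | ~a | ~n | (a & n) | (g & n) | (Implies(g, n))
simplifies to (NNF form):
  True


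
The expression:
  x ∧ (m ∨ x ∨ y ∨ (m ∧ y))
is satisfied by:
  {x: True}


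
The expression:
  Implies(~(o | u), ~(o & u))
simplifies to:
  True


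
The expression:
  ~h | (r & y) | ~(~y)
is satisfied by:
  {y: True, h: False}
  {h: False, y: False}
  {h: True, y: True}


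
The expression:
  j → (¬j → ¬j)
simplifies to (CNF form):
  True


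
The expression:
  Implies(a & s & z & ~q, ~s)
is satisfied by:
  {q: True, s: False, z: False, a: False}
  {q: False, s: False, z: False, a: False}
  {a: True, q: True, s: False, z: False}
  {a: True, q: False, s: False, z: False}
  {q: True, z: True, a: False, s: False}
  {z: True, a: False, s: False, q: False}
  {a: True, z: True, q: True, s: False}
  {a: True, z: True, q: False, s: False}
  {q: True, s: True, a: False, z: False}
  {s: True, a: False, z: False, q: False}
  {q: True, a: True, s: True, z: False}
  {a: True, s: True, q: False, z: False}
  {q: True, z: True, s: True, a: False}
  {z: True, s: True, a: False, q: False}
  {a: True, z: True, s: True, q: True}


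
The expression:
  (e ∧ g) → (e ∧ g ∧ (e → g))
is always true.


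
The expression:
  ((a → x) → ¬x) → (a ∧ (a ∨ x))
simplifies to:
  a ∨ x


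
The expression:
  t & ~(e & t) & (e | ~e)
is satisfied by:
  {t: True, e: False}


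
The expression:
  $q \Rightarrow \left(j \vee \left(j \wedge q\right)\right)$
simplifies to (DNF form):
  $j \vee \neg q$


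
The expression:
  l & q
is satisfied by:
  {q: True, l: True}


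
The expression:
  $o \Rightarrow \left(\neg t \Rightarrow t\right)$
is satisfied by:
  {t: True, o: False}
  {o: False, t: False}
  {o: True, t: True}


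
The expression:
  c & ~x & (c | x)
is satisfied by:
  {c: True, x: False}


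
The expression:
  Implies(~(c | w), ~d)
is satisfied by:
  {c: True, w: True, d: False}
  {c: True, w: False, d: False}
  {w: True, c: False, d: False}
  {c: False, w: False, d: False}
  {d: True, c: True, w: True}
  {d: True, c: True, w: False}
  {d: True, w: True, c: False}


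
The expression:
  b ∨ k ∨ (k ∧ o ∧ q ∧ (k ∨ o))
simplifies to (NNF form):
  b ∨ k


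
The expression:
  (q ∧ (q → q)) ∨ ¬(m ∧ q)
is always true.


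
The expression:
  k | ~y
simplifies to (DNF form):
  k | ~y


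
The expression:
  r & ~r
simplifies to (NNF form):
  False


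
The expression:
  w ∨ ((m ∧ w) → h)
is always true.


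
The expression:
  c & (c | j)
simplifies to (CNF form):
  c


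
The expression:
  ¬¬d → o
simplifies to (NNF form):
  o ∨ ¬d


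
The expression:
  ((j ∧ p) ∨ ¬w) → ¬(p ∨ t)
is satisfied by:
  {w: True, j: False, p: False, t: False}
  {t: True, w: True, j: False, p: False}
  {w: True, j: True, p: False, t: False}
  {t: True, w: True, j: True, p: False}
  {t: False, j: False, p: False, w: False}
  {j: True, t: False, p: False, w: False}
  {p: True, w: True, t: False, j: False}
  {t: True, p: True, w: True, j: False}


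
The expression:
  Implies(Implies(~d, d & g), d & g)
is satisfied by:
  {g: True, d: False}
  {d: False, g: False}
  {d: True, g: True}


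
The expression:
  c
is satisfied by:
  {c: True}


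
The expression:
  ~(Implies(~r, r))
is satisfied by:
  {r: False}


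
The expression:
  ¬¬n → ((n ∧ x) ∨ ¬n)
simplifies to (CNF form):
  x ∨ ¬n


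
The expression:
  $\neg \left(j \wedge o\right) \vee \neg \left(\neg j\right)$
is always true.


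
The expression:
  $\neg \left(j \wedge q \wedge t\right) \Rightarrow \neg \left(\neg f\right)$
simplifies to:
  $f \vee \left(j \wedge q \wedge t\right)$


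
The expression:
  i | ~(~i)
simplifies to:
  i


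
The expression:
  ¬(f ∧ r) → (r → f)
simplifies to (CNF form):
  f ∨ ¬r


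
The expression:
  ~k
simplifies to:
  ~k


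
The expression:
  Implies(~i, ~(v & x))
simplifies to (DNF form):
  i | ~v | ~x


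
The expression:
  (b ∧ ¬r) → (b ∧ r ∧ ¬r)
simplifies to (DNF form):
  r ∨ ¬b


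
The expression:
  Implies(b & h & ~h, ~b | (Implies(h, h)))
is always true.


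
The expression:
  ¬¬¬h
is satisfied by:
  {h: False}


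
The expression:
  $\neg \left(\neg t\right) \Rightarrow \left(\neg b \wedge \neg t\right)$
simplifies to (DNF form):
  $\neg t$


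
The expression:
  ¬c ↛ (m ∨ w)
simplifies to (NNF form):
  ¬c ∧ ¬m ∧ ¬w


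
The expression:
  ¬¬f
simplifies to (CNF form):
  f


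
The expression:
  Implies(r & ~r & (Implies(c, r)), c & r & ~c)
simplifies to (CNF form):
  True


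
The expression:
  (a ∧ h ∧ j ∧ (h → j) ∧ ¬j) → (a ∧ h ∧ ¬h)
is always true.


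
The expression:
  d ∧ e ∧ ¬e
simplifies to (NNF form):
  False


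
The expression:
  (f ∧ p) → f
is always true.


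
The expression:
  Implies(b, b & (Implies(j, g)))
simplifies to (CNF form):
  g | ~b | ~j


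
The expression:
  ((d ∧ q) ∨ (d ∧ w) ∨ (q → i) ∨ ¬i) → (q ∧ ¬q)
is never true.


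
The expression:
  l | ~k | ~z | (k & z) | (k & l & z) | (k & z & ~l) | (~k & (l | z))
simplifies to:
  True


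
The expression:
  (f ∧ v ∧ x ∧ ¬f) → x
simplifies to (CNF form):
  True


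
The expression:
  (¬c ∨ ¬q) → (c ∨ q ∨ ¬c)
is always true.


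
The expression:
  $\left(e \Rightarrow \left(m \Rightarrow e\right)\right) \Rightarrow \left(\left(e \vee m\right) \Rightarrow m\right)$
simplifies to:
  $m \vee \neg e$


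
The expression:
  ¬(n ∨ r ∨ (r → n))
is never true.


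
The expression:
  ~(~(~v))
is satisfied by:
  {v: False}


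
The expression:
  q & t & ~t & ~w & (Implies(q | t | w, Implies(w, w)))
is never true.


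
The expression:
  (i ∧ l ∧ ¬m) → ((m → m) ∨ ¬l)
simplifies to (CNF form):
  True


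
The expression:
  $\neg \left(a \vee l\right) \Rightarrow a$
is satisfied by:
  {a: True, l: True}
  {a: True, l: False}
  {l: True, a: False}


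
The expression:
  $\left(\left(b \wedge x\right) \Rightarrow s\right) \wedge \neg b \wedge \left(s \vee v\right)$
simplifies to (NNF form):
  $\neg b \wedge \left(s \vee v\right)$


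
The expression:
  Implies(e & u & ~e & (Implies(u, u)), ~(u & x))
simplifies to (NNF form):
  True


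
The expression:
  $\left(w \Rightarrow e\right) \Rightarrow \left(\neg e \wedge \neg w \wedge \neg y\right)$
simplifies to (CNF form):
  $\neg e \wedge \left(w \vee \neg y\right)$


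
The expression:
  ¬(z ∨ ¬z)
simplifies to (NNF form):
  False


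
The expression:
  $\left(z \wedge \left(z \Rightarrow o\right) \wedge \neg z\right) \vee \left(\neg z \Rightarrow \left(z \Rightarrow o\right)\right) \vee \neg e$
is always true.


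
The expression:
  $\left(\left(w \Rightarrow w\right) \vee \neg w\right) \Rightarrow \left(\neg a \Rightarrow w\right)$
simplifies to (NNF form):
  $a \vee w$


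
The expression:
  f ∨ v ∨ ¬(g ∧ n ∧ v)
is always true.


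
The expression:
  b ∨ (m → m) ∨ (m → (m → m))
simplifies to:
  True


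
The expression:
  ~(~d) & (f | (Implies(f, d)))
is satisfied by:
  {d: True}


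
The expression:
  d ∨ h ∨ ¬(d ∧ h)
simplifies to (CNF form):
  True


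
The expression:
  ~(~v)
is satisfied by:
  {v: True}


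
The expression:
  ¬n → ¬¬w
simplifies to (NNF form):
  n ∨ w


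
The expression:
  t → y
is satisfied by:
  {y: True, t: False}
  {t: False, y: False}
  {t: True, y: True}


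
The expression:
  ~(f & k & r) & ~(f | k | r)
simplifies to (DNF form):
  ~f & ~k & ~r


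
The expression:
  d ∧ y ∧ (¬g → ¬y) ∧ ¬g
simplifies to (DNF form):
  False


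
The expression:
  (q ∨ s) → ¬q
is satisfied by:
  {q: False}


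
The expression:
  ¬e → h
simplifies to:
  e ∨ h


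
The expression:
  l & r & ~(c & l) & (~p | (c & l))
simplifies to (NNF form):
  l & r & ~c & ~p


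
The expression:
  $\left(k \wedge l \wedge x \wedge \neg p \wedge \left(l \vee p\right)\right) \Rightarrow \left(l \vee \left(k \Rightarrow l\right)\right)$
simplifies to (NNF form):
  $\text{True}$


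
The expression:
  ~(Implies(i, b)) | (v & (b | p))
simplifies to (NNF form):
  (b & v) | (p & v) | (i & ~b)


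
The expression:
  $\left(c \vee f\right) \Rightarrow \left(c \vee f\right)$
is always true.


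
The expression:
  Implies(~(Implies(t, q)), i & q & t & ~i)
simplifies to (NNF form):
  q | ~t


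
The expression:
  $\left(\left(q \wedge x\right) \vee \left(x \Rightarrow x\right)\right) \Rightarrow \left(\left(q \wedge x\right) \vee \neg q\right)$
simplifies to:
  $x \vee \neg q$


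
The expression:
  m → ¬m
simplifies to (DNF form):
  ¬m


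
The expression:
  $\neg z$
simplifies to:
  $\neg z$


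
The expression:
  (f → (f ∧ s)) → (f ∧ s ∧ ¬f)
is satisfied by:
  {f: True, s: False}


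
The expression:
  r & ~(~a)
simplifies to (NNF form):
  a & r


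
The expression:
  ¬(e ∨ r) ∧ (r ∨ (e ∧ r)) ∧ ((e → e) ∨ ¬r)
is never true.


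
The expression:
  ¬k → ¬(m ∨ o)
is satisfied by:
  {k: True, o: False, m: False}
  {k: True, m: True, o: False}
  {k: True, o: True, m: False}
  {k: True, m: True, o: True}
  {m: False, o: False, k: False}


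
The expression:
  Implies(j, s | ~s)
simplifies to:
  True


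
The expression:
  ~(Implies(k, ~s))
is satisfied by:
  {s: True, k: True}


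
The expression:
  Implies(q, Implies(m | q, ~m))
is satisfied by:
  {m: False, q: False}
  {q: True, m: False}
  {m: True, q: False}


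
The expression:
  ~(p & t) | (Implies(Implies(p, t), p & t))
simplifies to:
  True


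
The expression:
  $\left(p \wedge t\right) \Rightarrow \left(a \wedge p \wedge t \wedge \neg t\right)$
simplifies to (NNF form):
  $\neg p \vee \neg t$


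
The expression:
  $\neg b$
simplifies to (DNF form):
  $\neg b$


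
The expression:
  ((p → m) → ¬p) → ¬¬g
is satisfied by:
  {g: True, p: True, m: True}
  {g: True, p: True, m: False}
  {g: True, m: True, p: False}
  {g: True, m: False, p: False}
  {p: True, m: True, g: False}


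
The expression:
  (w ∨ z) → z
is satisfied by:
  {z: True, w: False}
  {w: False, z: False}
  {w: True, z: True}


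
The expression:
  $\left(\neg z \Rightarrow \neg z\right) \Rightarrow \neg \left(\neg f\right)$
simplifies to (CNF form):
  $f$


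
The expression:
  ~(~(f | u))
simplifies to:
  f | u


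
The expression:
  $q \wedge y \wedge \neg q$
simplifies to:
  $\text{False}$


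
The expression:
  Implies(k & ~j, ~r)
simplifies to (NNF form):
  j | ~k | ~r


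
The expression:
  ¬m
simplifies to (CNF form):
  ¬m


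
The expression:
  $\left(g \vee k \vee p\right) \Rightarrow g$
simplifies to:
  $g \vee \left(\neg k \wedge \neg p\right)$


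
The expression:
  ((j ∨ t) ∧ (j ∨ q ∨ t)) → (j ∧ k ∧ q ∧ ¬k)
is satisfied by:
  {t: False, j: False}


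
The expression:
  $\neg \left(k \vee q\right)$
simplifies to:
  $\neg k \wedge \neg q$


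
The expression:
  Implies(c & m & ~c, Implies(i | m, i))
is always true.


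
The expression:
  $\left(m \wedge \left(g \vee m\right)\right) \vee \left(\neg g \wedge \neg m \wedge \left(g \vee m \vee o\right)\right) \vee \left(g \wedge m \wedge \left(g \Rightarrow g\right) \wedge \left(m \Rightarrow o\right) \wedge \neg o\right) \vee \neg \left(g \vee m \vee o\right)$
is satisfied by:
  {m: True, g: False}
  {g: False, m: False}
  {g: True, m: True}


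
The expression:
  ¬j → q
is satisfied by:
  {q: True, j: True}
  {q: True, j: False}
  {j: True, q: False}


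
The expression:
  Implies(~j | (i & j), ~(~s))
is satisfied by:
  {s: True, j: True, i: False}
  {s: True, j: False, i: False}
  {i: True, s: True, j: True}
  {i: True, s: True, j: False}
  {j: True, i: False, s: False}


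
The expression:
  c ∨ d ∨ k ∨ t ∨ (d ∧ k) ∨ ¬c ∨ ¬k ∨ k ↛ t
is always true.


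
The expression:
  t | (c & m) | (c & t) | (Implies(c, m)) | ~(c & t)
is always true.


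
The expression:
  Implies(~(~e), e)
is always true.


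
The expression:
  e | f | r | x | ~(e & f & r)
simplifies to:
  True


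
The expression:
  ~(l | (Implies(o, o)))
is never true.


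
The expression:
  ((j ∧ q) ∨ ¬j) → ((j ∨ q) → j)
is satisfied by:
  {j: True, q: False}
  {q: False, j: False}
  {q: True, j: True}


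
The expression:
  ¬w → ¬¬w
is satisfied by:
  {w: True}


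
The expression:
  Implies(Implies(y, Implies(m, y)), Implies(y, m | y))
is always true.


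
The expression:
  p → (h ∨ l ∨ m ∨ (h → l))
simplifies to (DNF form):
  True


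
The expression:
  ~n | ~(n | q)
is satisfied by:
  {n: False}


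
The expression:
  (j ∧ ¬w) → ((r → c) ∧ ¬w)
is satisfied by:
  {c: True, w: True, r: False, j: False}
  {c: True, w: False, r: False, j: False}
  {w: True, j: False, c: False, r: False}
  {j: False, w: False, c: False, r: False}
  {j: True, c: True, w: True, r: False}
  {j: True, c: True, w: False, r: False}
  {j: True, w: True, c: False, r: False}
  {j: True, w: False, c: False, r: False}
  {r: True, c: True, w: True, j: False}
  {r: True, c: True, w: False, j: False}
  {r: True, w: True, c: False, j: False}
  {r: True, w: False, c: False, j: False}
  {j: True, r: True, c: True, w: True}
  {j: True, r: True, c: True, w: False}
  {j: True, r: True, w: True, c: False}


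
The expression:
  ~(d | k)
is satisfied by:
  {d: False, k: False}


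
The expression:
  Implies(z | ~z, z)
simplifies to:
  z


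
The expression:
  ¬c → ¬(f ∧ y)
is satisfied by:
  {c: True, y: False, f: False}
  {c: False, y: False, f: False}
  {f: True, c: True, y: False}
  {f: True, c: False, y: False}
  {y: True, c: True, f: False}
  {y: True, c: False, f: False}
  {y: True, f: True, c: True}


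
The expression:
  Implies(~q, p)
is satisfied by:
  {q: True, p: True}
  {q: True, p: False}
  {p: True, q: False}


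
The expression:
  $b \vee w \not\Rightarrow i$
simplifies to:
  $b \vee \left(w \wedge \neg i\right)$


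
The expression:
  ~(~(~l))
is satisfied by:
  {l: False}


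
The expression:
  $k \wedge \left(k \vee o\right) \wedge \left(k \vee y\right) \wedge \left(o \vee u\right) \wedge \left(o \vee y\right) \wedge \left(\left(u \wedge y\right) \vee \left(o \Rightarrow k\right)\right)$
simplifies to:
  $k \wedge \left(o \vee u\right) \wedge \left(o \vee y\right)$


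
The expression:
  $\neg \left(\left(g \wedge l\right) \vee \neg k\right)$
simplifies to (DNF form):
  $\left(k \wedge \neg g\right) \vee \left(k \wedge \neg l\right)$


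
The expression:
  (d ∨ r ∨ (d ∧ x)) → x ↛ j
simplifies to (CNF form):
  (x ∨ ¬d) ∧ (x ∨ ¬r) ∧ (¬d ∨ ¬j) ∧ (¬j ∨ ¬r)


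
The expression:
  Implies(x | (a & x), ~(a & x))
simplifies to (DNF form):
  ~a | ~x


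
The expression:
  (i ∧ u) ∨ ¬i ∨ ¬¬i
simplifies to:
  True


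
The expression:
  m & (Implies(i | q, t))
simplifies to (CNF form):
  m & (t | ~i) & (t | ~q)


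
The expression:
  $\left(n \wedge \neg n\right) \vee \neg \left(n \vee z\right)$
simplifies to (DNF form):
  $\neg n \wedge \neg z$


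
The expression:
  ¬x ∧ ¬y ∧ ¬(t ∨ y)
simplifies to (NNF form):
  ¬t ∧ ¬x ∧ ¬y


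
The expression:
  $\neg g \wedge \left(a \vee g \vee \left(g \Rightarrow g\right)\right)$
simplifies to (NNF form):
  $\neg g$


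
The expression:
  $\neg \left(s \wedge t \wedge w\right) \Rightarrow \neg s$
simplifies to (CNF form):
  $\left(t \vee \neg s\right) \wedge \left(w \vee \neg s\right)$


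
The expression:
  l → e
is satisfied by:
  {e: True, l: False}
  {l: False, e: False}
  {l: True, e: True}


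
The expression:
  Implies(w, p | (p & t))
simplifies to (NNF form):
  p | ~w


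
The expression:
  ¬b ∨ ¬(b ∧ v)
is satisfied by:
  {v: False, b: False}
  {b: True, v: False}
  {v: True, b: False}


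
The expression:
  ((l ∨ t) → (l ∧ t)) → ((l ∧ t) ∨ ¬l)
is always true.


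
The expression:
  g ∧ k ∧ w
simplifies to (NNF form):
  g ∧ k ∧ w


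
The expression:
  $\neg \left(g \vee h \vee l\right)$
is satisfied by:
  {h: False, g: False, l: False}


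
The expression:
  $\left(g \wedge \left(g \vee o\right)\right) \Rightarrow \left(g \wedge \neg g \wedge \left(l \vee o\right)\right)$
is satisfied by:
  {g: False}


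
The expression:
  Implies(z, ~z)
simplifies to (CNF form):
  ~z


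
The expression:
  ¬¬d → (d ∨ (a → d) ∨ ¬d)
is always true.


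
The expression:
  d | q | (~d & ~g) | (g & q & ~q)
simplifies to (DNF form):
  d | q | ~g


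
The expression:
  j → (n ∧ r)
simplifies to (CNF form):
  (n ∨ ¬j) ∧ (r ∨ ¬j)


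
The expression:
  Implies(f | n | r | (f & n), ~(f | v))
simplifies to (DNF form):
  (~f & ~v) | (~f & ~n & ~r) | (~f & ~n & ~v) | (~f & ~r & ~v)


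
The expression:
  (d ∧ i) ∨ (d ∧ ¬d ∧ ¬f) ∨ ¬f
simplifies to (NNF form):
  (d ∧ i) ∨ ¬f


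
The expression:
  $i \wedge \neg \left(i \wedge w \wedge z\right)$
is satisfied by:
  {i: True, w: False, z: False}
  {i: True, z: True, w: False}
  {i: True, w: True, z: False}


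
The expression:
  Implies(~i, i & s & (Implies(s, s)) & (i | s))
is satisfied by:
  {i: True}


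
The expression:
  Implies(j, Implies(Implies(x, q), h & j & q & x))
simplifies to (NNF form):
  ~j | (h & x) | (x & ~q)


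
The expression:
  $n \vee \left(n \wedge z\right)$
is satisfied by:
  {n: True}


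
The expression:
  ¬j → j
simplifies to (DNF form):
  j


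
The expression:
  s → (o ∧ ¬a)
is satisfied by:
  {o: True, s: False, a: False}
  {o: False, s: False, a: False}
  {a: True, o: True, s: False}
  {a: True, o: False, s: False}
  {s: True, o: True, a: False}


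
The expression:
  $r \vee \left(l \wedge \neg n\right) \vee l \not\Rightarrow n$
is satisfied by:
  {r: True, l: True, n: False}
  {r: True, n: False, l: False}
  {r: True, l: True, n: True}
  {r: True, n: True, l: False}
  {l: True, n: False, r: False}


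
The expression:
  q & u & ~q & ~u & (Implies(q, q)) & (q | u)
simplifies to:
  False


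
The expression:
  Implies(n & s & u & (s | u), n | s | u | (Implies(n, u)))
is always true.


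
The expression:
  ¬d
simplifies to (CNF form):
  ¬d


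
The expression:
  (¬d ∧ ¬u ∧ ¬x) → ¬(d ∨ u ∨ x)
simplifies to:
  True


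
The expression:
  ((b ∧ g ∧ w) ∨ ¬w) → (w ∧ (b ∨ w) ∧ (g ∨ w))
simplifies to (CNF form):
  w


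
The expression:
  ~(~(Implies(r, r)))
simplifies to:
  True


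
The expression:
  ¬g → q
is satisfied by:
  {q: True, g: True}
  {q: True, g: False}
  {g: True, q: False}


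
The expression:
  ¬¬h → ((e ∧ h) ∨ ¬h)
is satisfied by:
  {e: True, h: False}
  {h: False, e: False}
  {h: True, e: True}


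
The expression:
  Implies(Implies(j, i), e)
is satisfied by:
  {e: True, j: True, i: False}
  {e: True, i: False, j: False}
  {e: True, j: True, i: True}
  {e: True, i: True, j: False}
  {j: True, i: False, e: False}


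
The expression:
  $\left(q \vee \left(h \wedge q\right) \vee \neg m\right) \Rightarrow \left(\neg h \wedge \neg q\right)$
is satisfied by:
  {m: True, q: False, h: False}
  {q: False, h: False, m: False}
  {m: True, h: True, q: False}


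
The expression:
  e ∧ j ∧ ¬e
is never true.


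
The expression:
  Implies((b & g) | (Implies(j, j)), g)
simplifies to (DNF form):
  g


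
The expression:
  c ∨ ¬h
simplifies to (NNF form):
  c ∨ ¬h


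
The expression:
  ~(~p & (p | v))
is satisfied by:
  {p: True, v: False}
  {v: False, p: False}
  {v: True, p: True}


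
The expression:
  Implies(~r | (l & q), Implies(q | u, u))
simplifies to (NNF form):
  u | ~q | (r & ~l)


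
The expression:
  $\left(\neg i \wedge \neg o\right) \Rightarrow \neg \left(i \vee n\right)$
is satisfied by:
  {i: True, o: True, n: False}
  {i: True, o: False, n: False}
  {o: True, i: False, n: False}
  {i: False, o: False, n: False}
  {i: True, n: True, o: True}
  {i: True, n: True, o: False}
  {n: True, o: True, i: False}


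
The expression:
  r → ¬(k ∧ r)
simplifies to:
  ¬k ∨ ¬r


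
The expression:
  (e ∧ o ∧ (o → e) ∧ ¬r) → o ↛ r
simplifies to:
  True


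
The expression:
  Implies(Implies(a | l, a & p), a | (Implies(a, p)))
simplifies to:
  True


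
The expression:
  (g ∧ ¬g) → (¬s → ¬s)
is always true.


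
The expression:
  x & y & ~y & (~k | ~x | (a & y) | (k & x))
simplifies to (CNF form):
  False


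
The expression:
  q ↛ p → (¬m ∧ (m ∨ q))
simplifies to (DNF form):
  p ∨ ¬m ∨ ¬q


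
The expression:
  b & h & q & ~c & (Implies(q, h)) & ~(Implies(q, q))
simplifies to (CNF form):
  False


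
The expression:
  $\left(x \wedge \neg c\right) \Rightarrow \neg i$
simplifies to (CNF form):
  $c \vee \neg i \vee \neg x$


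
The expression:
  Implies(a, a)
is always true.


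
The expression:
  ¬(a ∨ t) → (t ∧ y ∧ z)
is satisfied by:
  {a: True, t: True}
  {a: True, t: False}
  {t: True, a: False}


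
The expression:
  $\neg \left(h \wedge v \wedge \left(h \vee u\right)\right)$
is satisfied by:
  {h: False, v: False}
  {v: True, h: False}
  {h: True, v: False}


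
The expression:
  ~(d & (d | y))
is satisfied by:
  {d: False}


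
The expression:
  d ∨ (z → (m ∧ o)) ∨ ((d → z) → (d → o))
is always true.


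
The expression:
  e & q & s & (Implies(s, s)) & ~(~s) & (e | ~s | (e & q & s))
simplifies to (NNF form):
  e & q & s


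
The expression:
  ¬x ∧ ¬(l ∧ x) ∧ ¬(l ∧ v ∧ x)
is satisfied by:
  {x: False}


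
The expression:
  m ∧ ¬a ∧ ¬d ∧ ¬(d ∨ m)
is never true.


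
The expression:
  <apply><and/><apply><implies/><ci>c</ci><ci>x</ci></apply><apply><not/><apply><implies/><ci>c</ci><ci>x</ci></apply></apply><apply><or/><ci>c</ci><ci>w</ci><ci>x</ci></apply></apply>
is never true.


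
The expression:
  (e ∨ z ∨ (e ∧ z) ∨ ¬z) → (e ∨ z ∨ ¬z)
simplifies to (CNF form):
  True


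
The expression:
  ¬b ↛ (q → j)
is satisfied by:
  {q: True, j: False, b: False}


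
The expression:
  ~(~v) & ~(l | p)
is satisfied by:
  {v: True, p: False, l: False}


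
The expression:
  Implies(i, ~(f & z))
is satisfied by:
  {z: False, i: False, f: False}
  {f: True, z: False, i: False}
  {i: True, z: False, f: False}
  {f: True, i: True, z: False}
  {z: True, f: False, i: False}
  {f: True, z: True, i: False}
  {i: True, z: True, f: False}


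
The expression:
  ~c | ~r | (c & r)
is always true.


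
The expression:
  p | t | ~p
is always true.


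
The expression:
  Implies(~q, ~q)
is always true.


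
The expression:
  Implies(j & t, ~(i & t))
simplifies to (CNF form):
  ~i | ~j | ~t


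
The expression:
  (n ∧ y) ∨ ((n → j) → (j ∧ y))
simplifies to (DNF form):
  (j ∧ y) ∨ (n ∧ ¬j)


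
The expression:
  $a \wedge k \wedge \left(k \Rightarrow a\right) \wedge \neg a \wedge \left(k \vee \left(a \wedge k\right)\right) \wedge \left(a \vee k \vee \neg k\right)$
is never true.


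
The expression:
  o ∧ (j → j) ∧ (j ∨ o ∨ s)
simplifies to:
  o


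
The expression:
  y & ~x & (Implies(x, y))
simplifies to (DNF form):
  y & ~x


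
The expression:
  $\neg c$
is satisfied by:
  {c: False}


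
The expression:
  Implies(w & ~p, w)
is always true.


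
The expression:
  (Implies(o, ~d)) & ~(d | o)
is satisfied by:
  {d: False, o: False}


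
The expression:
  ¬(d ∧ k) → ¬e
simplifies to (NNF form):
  (d ∧ k) ∨ ¬e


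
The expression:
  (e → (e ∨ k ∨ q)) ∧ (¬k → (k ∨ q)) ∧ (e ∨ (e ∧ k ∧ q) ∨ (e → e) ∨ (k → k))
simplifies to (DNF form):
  k ∨ q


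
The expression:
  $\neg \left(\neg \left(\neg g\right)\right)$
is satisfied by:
  {g: False}


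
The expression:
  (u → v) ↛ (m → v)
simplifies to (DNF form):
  m ∧ ¬u ∧ ¬v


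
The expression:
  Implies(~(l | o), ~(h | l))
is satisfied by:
  {o: True, l: True, h: False}
  {o: True, h: False, l: False}
  {l: True, h: False, o: False}
  {l: False, h: False, o: False}
  {o: True, l: True, h: True}
  {o: True, h: True, l: False}
  {l: True, h: True, o: False}


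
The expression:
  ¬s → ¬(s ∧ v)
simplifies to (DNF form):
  True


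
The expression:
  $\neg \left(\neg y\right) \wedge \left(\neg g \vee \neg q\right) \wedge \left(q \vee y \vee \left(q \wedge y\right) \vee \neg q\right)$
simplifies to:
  $y \wedge \left(\neg g \vee \neg q\right)$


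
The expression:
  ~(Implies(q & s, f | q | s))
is never true.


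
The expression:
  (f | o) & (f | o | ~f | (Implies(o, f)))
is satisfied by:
  {o: True, f: True}
  {o: True, f: False}
  {f: True, o: False}


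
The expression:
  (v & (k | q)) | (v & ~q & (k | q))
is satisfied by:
  {k: True, q: True, v: True}
  {k: True, v: True, q: False}
  {q: True, v: True, k: False}


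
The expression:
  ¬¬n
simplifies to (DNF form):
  n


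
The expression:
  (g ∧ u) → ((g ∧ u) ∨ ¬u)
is always true.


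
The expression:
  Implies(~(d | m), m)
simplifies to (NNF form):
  d | m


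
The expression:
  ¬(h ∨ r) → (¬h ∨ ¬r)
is always true.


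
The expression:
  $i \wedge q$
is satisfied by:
  {i: True, q: True}


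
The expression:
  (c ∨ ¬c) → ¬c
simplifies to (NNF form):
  ¬c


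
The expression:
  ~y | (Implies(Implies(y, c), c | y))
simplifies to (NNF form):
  True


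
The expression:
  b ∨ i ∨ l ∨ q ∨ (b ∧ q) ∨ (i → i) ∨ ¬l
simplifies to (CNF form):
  True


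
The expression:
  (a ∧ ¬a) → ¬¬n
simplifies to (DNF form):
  True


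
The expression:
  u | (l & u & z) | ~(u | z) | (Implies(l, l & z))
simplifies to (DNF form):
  True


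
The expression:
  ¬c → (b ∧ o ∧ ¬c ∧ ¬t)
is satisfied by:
  {b: True, c: True, o: True, t: False}
  {b: True, c: True, o: False, t: False}
  {c: True, o: True, t: False, b: False}
  {c: True, o: False, t: False, b: False}
  {b: True, c: True, t: True, o: True}
  {b: True, c: True, t: True, o: False}
  {c: True, t: True, o: True, b: False}
  {c: True, t: True, o: False, b: False}
  {b: True, t: False, o: True, c: False}


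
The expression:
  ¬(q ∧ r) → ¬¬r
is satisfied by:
  {r: True}


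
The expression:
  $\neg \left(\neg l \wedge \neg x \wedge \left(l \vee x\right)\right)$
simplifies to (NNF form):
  $\text{True}$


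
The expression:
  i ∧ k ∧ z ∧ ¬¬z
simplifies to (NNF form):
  i ∧ k ∧ z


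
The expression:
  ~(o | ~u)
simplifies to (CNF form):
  u & ~o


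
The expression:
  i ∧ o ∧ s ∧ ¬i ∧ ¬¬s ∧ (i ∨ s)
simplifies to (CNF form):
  False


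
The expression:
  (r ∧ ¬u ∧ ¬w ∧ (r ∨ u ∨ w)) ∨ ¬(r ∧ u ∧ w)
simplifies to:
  ¬r ∨ ¬u ∨ ¬w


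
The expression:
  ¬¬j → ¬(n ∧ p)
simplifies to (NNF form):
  ¬j ∨ ¬n ∨ ¬p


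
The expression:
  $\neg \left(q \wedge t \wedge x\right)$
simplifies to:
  $\neg q \vee \neg t \vee \neg x$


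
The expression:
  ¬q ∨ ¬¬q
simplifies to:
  True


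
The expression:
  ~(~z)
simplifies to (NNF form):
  z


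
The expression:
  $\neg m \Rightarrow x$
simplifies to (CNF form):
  $m \vee x$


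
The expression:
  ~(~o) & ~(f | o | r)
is never true.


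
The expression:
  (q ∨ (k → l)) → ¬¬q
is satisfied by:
  {k: True, q: True, l: False}
  {q: True, l: False, k: False}
  {k: True, q: True, l: True}
  {q: True, l: True, k: False}
  {k: True, l: False, q: False}


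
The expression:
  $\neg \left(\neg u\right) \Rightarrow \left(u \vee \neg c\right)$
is always true.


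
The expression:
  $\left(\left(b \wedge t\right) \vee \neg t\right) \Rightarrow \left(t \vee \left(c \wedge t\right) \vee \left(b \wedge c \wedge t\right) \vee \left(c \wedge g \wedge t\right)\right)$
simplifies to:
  $t$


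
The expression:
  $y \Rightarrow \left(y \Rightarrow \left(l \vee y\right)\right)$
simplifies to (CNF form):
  $\text{True}$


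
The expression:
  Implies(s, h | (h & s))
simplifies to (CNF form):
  h | ~s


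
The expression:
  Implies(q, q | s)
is always true.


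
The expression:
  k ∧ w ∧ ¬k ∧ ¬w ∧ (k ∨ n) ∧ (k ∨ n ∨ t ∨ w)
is never true.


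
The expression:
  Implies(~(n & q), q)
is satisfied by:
  {q: True}


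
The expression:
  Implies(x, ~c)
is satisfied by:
  {c: False, x: False}
  {x: True, c: False}
  {c: True, x: False}


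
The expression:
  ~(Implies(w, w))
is never true.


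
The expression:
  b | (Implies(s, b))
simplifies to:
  b | ~s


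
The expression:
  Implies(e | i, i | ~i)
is always true.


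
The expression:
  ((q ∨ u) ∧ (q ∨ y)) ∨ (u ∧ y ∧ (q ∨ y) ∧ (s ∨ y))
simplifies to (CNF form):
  (q ∨ u) ∧ (q ∨ y)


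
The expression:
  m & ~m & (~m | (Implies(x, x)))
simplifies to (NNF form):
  False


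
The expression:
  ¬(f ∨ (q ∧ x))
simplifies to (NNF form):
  ¬f ∧ (¬q ∨ ¬x)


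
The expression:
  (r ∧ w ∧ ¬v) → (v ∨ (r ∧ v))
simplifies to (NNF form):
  v ∨ ¬r ∨ ¬w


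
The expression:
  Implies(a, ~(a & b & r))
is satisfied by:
  {a: False, b: False, r: False}
  {r: True, a: False, b: False}
  {b: True, a: False, r: False}
  {r: True, b: True, a: False}
  {a: True, r: False, b: False}
  {r: True, a: True, b: False}
  {b: True, a: True, r: False}


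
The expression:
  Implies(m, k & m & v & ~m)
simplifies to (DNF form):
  ~m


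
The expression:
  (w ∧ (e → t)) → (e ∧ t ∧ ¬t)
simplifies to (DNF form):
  (e ∧ ¬t) ∨ ¬w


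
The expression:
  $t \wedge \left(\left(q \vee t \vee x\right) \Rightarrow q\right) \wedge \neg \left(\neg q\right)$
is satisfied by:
  {t: True, q: True}


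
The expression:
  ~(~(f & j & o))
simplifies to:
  f & j & o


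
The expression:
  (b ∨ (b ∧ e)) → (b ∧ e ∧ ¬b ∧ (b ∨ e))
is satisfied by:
  {b: False}


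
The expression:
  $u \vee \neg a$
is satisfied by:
  {u: True, a: False}
  {a: False, u: False}
  {a: True, u: True}


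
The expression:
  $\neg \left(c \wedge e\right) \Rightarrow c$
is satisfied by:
  {c: True}


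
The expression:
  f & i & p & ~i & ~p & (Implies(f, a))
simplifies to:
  False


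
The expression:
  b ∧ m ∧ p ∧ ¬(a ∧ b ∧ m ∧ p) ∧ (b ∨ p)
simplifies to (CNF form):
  b ∧ m ∧ p ∧ ¬a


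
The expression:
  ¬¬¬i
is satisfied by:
  {i: False}


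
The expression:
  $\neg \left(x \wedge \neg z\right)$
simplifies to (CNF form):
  $z \vee \neg x$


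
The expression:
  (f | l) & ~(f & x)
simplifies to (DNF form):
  (f & ~x) | (l & ~f)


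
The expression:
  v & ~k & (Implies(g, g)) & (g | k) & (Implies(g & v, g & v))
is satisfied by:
  {g: True, v: True, k: False}


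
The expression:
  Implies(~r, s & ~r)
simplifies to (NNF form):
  r | s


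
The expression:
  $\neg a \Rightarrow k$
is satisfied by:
  {a: True, k: True}
  {a: True, k: False}
  {k: True, a: False}


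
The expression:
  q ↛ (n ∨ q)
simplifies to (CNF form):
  False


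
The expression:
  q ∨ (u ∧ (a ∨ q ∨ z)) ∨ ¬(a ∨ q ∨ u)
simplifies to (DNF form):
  q ∨ (a ∧ u) ∨ (z ∧ ¬a) ∨ (¬a ∧ ¬u)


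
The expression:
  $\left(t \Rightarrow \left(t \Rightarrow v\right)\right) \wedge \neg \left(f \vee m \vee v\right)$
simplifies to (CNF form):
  $\neg f \wedge \neg m \wedge \neg t \wedge \neg v$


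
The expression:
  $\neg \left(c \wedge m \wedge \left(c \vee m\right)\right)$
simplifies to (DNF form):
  $\neg c \vee \neg m$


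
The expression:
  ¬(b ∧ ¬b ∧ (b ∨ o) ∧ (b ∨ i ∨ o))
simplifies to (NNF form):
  True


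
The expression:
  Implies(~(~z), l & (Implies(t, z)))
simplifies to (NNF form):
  l | ~z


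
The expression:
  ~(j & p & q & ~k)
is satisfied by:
  {k: True, p: False, q: False, j: False}
  {k: False, p: False, q: False, j: False}
  {j: True, k: True, p: False, q: False}
  {j: True, k: False, p: False, q: False}
  {k: True, q: True, j: False, p: False}
  {q: True, j: False, p: False, k: False}
  {j: True, q: True, k: True, p: False}
  {j: True, q: True, k: False, p: False}
  {k: True, p: True, j: False, q: False}
  {p: True, j: False, q: False, k: False}
  {k: True, j: True, p: True, q: False}
  {j: True, p: True, k: False, q: False}
  {k: True, q: True, p: True, j: False}
  {q: True, p: True, j: False, k: False}
  {j: True, q: True, p: True, k: True}


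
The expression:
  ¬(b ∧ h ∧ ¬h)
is always true.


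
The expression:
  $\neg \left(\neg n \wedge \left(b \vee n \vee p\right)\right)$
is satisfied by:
  {n: True, b: False, p: False}
  {n: True, p: True, b: False}
  {n: True, b: True, p: False}
  {n: True, p: True, b: True}
  {p: False, b: False, n: False}


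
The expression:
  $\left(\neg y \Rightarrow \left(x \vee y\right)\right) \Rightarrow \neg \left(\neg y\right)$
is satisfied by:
  {y: True, x: False}
  {x: False, y: False}
  {x: True, y: True}


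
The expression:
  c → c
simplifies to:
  True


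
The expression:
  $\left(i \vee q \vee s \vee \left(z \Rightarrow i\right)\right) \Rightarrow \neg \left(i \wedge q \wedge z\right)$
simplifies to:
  $\neg i \vee \neg q \vee \neg z$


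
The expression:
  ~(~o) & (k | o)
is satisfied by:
  {o: True}


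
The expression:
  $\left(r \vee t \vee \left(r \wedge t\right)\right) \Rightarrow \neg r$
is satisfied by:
  {r: False}


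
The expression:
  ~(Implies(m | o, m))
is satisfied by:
  {o: True, m: False}


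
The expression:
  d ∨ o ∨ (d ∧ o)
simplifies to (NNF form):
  d ∨ o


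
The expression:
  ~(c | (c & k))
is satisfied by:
  {c: False}


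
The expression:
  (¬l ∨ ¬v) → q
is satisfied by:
  {q: True, v: True, l: True}
  {q: True, v: True, l: False}
  {q: True, l: True, v: False}
  {q: True, l: False, v: False}
  {v: True, l: True, q: False}


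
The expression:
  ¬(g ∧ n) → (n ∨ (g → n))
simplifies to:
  n ∨ ¬g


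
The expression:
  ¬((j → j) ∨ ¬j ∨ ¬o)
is never true.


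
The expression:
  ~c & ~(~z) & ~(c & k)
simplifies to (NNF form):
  z & ~c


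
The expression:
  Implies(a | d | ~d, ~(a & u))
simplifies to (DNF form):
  ~a | ~u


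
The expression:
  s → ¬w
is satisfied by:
  {s: False, w: False}
  {w: True, s: False}
  {s: True, w: False}


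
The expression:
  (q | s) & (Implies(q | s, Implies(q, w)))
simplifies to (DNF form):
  (q & w) | (s & ~q)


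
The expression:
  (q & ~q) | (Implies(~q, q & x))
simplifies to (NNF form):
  q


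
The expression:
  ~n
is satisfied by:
  {n: False}


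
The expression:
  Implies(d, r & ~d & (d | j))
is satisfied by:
  {d: False}


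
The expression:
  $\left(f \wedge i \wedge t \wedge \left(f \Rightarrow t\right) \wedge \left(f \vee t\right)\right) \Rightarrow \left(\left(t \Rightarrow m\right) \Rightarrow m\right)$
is always true.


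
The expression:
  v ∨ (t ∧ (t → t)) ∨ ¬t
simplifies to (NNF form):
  True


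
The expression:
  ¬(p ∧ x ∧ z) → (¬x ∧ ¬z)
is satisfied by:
  {p: True, x: False, z: False}
  {x: False, z: False, p: False}
  {z: True, p: True, x: True}


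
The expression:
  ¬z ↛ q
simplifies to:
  ¬q ∧ ¬z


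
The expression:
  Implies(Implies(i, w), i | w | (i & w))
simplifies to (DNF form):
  i | w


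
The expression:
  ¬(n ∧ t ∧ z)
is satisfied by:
  {t: False, z: False, n: False}
  {n: True, t: False, z: False}
  {z: True, t: False, n: False}
  {n: True, z: True, t: False}
  {t: True, n: False, z: False}
  {n: True, t: True, z: False}
  {z: True, t: True, n: False}


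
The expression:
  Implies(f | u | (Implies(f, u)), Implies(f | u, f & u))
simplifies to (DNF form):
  (f & u) | (~f & ~u)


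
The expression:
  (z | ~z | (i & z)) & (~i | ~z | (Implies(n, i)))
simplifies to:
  True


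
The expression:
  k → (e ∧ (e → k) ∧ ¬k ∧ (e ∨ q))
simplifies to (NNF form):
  ¬k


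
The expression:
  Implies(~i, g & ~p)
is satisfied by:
  {i: True, g: True, p: False}
  {i: True, g: False, p: False}
  {i: True, p: True, g: True}
  {i: True, p: True, g: False}
  {g: True, p: False, i: False}


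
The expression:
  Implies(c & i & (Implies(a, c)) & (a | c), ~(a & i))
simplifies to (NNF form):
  ~a | ~c | ~i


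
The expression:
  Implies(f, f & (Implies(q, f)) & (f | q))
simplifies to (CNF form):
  True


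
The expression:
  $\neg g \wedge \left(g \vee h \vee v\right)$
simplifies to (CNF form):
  $\neg g \wedge \left(h \vee v\right)$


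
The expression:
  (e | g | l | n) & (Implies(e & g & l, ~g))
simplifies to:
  (e & ~g) | (g & ~l) | (l & ~e) | (n & ~e)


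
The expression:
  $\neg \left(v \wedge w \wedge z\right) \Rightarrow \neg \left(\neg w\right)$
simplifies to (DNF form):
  $w$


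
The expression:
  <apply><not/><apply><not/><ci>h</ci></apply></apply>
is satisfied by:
  {h: True}


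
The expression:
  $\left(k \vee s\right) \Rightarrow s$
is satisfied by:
  {s: True, k: False}
  {k: False, s: False}
  {k: True, s: True}


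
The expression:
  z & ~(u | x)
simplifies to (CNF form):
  z & ~u & ~x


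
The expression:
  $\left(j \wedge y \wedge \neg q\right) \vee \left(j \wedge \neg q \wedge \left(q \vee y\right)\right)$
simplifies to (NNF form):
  $j \wedge y \wedge \neg q$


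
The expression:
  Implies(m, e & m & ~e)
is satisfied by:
  {m: False}


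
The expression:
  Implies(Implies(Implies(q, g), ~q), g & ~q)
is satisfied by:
  {g: True}


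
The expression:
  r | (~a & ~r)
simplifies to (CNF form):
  r | ~a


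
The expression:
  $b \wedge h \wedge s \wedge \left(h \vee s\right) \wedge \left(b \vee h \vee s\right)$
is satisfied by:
  {h: True, b: True, s: True}
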